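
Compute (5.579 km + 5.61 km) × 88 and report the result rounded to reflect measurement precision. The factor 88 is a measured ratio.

9.8 × 10^2 km

5.579 km + 5.61 km = 11.189 km; the sum is limited to 2 decimal places (4 s.f.).
Carrying full precision, 11.189 × 88 = 984.632 km; 88 has 2 s.f., so the result keeps min(4, 2) = 2 s.f.
Rounded to 2 significant figures: 9.8 × 10^2 km.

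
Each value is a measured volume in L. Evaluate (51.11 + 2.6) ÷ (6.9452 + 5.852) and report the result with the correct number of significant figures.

4.20

51.11 + 2.6 = 53.71, limited to 1 d.p. → 3 s.f.; 6.9452 + 5.852 = 12.7972, limited to 3 d.p. → 5 s.f.
Carrying full precision, 53.71 ÷ 12.7972 = 4.19701184634…; keep min(3, 5) = 3 s.f.
Rounded to 3 significant figures: 4.20.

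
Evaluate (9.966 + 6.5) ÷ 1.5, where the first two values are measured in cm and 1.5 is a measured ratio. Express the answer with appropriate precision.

9.966 cm + 6.5 cm = 16.466 cm; the sum is limited to 1 decimal place (3 s.f.).
Carrying full precision, 16.466 ÷ 1.5 = 10.9773333333… cm; 1.5 has 2 s.f., so the result keeps min(3, 2) = 2 s.f.
Rounded to 2 significant figures: 11 cm.

11 cm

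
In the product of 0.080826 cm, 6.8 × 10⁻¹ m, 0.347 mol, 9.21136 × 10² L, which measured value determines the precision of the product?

0.080826 cm → 5 s.f.; 6.8 × 10⁻¹ m → 2 s.f.; 0.347 mol → 3 s.f.; 9.21136 × 10² L → 6 s.f.
The fewest is 2 significant figures, from 6.8 × 10⁻¹ m.

6.8 × 10⁻¹ m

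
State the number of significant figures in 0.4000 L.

4

0.4000: leading zeros are not significant; trailing zeros after a decimal point are significant.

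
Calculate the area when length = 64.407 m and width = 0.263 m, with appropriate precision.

area = 64.407 m × 0.263 m = 16.939041 m².
64.407 has 5 significant figures; 0.263 has 3.
Division/multiplication keeps the fewest: 3 significant figures.
Rounded: 16.9 m².

16.9 m²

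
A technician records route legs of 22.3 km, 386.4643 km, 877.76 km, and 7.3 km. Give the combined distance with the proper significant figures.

1.2938 × 10^3 km

22.3 km + 386.4643 km + 877.76 km + 7.3 km = 1293.8243 km.
Addition/subtraction keeps the fewest decimal places: 22.3 → 1 decimal place, 386.4643 → 4 decimal places, 877.76 → 2 decimal places, 7.3 → 1 decimal place; limit is 1.
Rounded to 1 decimal place: 1.2938 × 10^3 km.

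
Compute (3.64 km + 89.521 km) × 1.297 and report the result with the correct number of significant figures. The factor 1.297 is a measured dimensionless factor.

120.8 km

3.64 km + 89.521 km = 93.161 km; the sum is limited to 2 decimal places (4 s.f.).
Carrying full precision, 93.161 × 1.297 = 120.829817 km; 1.297 has 4 s.f., so the result keeps min(4, 4) = 4 s.f.
Rounded to 4 significant figures: 120.8 km.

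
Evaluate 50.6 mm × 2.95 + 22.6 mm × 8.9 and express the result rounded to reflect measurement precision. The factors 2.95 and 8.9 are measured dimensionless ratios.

50.6 × 2.95 = 149.27 → 149 mm (3 s.f., last digit at the 10^0 place).
22.6 × 8.9 = 201.14 → 2.0 × 10² mm (2 s.f., last digit at the 10^1 place).
Sum: 350.41 mm; keep the coarser place, 10^1.
Result: 3.5 × 10² mm.

3.5 × 10² mm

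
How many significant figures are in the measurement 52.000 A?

52.000: trailing zeros after a decimal point are significant.

5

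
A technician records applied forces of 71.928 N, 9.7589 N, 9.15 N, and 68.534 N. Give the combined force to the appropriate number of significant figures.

159.37 N

71.928 N + 9.7589 N + 9.15 N + 68.534 N = 159.3709 N.
Addition/subtraction keeps the fewest decimal places: 71.928 → 3 decimal places, 9.7589 → 4 decimal places, 9.15 → 2 decimal places, 68.534 → 3 decimal places; limit is 2.
Rounded to 2 decimal places: 159.37 N.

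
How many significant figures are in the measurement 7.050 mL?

4

7.050: trailing zeros after a decimal point are significant; zeros between nonzero digits are significant.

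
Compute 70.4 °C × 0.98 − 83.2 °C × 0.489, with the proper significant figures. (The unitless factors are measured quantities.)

70.4 × 0.98 = 68.992 → 69 °C (2 s.f., last digit at the 10^0 place).
83.2 × 0.489 = 40.6848 → 40.7 °C (3 s.f., last digit at the 10^-1 place).
Difference: 28.3072 °C; keep the coarser place, 10^0.
Result: 28 °C.

28 °C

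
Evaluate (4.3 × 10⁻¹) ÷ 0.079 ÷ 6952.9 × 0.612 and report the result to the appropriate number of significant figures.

(4.3 × 10⁻¹) ÷ 0.079 ÷ 6952.9 × 0.612 = 0.000479100697623…
Multiplication/division keeps the fewest significant figures: 4.3 × 10⁻¹ → 2 s.f., 0.079 → 2 s.f., 6952.9 → 5 s.f., 0.612 → 3 s.f.; limit is 2.
Rounded to 2 significant figures: 4.8 × 10⁻⁴.

4.8 × 10⁻⁴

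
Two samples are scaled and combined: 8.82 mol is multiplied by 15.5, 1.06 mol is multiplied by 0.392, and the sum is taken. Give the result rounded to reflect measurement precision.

8.82 × 15.5 = 136.71 → 137 mol (3 s.f., last digit at the 10^0 place).
1.06 × 0.392 = 0.41552 → 0.416 mol (3 s.f., last digit at the 10^-3 place).
Sum: 137.12552 mol; keep the coarser place, 10^0.
Result: 137 mol.

137 mol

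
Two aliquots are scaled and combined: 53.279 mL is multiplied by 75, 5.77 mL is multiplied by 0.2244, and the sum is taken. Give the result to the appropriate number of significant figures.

4.0 × 10³ mL

53.279 × 75 = 3995.925 → 4.0 × 10³ mL (2 s.f., last digit at the 10^2 place).
5.77 × 0.2244 = 1.294788 → 1.29 mL (3 s.f., last digit at the 10^-2 place).
Sum: 3997.219788 mL; keep the coarser place, 10^2.
Result: 4.0 × 10³ mL.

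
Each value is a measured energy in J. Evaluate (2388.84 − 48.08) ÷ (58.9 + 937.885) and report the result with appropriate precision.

2388.84 − 48.08 = 2340.76, limited to 2 d.p. → 6 s.f.; 58.9 + 937.885 = 996.785, limited to 1 d.p. → 4 s.f.
Carrying full precision, 2340.76 ÷ 996.785 = 2.34830981606…; keep min(6, 4) = 4 s.f.
Rounded to 4 significant figures: 2.348.

2.348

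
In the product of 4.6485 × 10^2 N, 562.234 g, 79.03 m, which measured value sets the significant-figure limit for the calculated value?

4.6485 × 10^2 N → 5 s.f.; 562.234 g → 6 s.f.; 79.03 m → 4 s.f.
The fewest is 4 significant figures, from 79.03 m.

79.03 m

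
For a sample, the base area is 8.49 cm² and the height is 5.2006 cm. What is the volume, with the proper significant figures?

44.2 cm³

volume = 8.49 cm² × 5.2006 cm = 44.153094 cm³.
8.49 has 3 significant figures; 5.2006 has 5.
Division/multiplication keeps the fewest: 3 significant figures.
Rounded: 44.2 cm³.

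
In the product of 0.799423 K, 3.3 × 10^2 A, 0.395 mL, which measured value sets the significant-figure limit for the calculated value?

0.799423 K → 6 s.f.; 3.3 × 10^2 A → 2 s.f.; 0.395 mL → 3 s.f.
The fewest is 2 significant figures, from 3.3 × 10^2 A.

3.3 × 10^2 A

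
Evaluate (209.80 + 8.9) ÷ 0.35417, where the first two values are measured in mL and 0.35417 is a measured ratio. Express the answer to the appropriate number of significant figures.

617.5 mL

209.80 mL + 8.9 mL = 218.70 mL; the sum is limited to 1 decimal place (4 s.f.).
Carrying full precision, 218.70 ÷ 0.35417 = 617.500070588… mL; 0.35417 has 5 s.f., so the result keeps min(4, 5) = 4 s.f.
Rounded to 4 significant figures: 617.5 mL.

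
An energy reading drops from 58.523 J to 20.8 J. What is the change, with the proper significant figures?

37.7 J

58.523 J − 20.8 J = 37.723 J.
Addition/subtraction keeps the fewest decimal places: 58.523 → 3 decimal places, 20.8 → 1 decimal place; limit is 1.
Rounded to 1 decimal place: 37.7 J.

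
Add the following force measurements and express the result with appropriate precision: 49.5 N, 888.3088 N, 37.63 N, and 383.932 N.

49.5 N + 888.3088 N + 37.63 N + 383.932 N = 1359.3708 N.
Addition/subtraction keeps the fewest decimal places: 49.5 → 1 decimal place, 888.3088 → 4 decimal places, 37.63 → 2 decimal places, 383.932 → 3 decimal places; limit is 1.
Rounded to 1 decimal place: 1359.4 N.

1359.4 N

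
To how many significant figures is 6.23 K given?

6.23: every digit is nonzero and significant.

3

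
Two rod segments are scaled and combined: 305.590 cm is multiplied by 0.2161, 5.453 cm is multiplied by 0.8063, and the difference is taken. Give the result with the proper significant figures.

61.64 cm

305.590 × 0.2161 = 66.037999 → 66.04 cm (4 s.f., last digit at the 10^-2 place).
5.453 × 0.8063 = 4.3967539 → 4.397 cm (4 s.f., last digit at the 10^-3 place).
Difference: 61.6412451 cm; keep the coarser place, 10^-2.
Result: 61.64 cm.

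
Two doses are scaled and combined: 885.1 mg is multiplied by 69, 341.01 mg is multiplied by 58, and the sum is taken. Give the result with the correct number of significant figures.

885.1 × 69 = 61071.9 → 6.1 × 10⁴ mg (2 s.f., last digit at the 10^3 place).
341.01 × 58 = 19778.58 → 2.0 × 10⁴ mg (2 s.f., last digit at the 10^3 place).
Sum: 80850.48 mg; keep the coarser place, 10^3.
Result: 8.1 × 10⁴ mg.

8.1 × 10⁴ mg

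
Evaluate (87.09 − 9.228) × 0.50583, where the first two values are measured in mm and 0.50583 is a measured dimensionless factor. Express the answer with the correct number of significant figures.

39.38 mm

87.09 mm − 9.228 mm = 77.862 mm; the difference is limited to 2 decimal places (4 s.f.).
Carrying full precision, 77.862 × 0.50583 = 39.38493546 mm; 0.50583 has 5 s.f., so the result keeps min(4, 5) = 4 s.f.
Rounded to 4 significant figures: 39.38 mm.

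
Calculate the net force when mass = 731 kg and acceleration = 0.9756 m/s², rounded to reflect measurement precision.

7.13 × 10² N

net force = 731 kg × 0.9756 m/s² = 713.1636 N.
731 has 3 significant figures; 0.9756 has 4.
Division/multiplication keeps the fewest: 3 significant figures.
Rounded: 7.13 × 10² N.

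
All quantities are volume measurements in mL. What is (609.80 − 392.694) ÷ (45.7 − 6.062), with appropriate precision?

609.80 − 392.694 = 217.106, limited to 2 d.p. → 5 s.f.; 45.7 − 6.062 = 39.638, limited to 1 d.p. → 3 s.f.
Carrying full precision, 217.106 ÷ 39.638 = 5.47721883042…; keep min(5, 3) = 3 s.f.
Rounded to 3 significant figures: 5.48.

5.48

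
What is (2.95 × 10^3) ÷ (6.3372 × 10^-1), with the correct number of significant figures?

4.66 × 10^3

(2.95 × 10^3) ÷ (6.3372 × 10^-1) = 4655.05270466…
Multiplication/division keeps the fewest significant figures: 2.95 × 10^3 → 3 s.f., 6.3372 × 10^-1 → 5 s.f.; limit is 3.
Rounded to 3 significant figures: 4.66 × 10^3.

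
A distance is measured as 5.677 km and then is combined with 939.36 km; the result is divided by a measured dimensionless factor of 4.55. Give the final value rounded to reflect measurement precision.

208 km

5.677 km + 939.36 km = 945.037 km; the sum is limited to 2 decimal places (5 s.f.).
Carrying full precision, 945.037 ÷ 4.55 = 207.70043956… km; 4.55 has 3 s.f., so the result keeps min(5, 3) = 3 s.f.
Rounded to 3 significant figures: 208 km.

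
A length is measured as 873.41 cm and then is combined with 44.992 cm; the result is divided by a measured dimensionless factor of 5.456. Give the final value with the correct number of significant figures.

168.3 cm

873.41 cm + 44.992 cm = 918.402 cm; the sum is limited to 2 decimal places (5 s.f.).
Carrying full precision, 918.402 ÷ 5.456 = 168.328812317… cm; 5.456 has 4 s.f., so the result keeps min(5, 4) = 4 s.f.
Rounded to 4 significant figures: 168.3 cm.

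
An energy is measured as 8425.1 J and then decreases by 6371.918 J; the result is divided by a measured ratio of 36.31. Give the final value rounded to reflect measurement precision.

56.55 J

8425.1 J − 6371.918 J = 2053.182 J; the difference is limited to 1 decimal place (5 s.f.).
Carrying full precision, 2053.182 ÷ 36.31 = 56.5459102176… J; 36.31 has 4 s.f., so the result keeps min(5, 4) = 4 s.f.
Rounded to 4 significant figures: 56.55 J.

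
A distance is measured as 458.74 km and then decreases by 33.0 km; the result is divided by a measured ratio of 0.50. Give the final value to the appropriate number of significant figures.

458.74 km − 33.0 km = 425.74 km; the difference is limited to 1 decimal place (4 s.f.).
Carrying full precision, 425.74 ÷ 0.50 = 851.48 km; 0.50 has 2 s.f., so the result keeps min(4, 2) = 2 s.f.
Rounded to 2 significant figures: 8.5 × 10² km.

8.5 × 10² km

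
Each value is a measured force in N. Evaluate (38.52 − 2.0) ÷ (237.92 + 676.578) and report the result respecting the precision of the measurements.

38.52 − 2.0 = 36.52, limited to 1 d.p. → 3 s.f.; 237.92 + 676.578 = 914.498, limited to 2 d.p. → 5 s.f.
Carrying full precision, 36.52 ÷ 914.498 = 0.0399344777135…; keep min(3, 5) = 3 s.f.
Rounded to 3 significant figures: 0.0399.

0.0399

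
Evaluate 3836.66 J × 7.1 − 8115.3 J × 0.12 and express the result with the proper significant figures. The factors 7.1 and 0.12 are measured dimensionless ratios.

3836.66 × 7.1 = 27240.286 → 2.7 × 10^4 J (2 s.f., last digit at the 10^3 place).
8115.3 × 0.12 = 973.836 → 9.7 × 10^2 J (2 s.f., last digit at the 10^1 place).
Difference: 26266.45 J; keep the coarser place, 10^3.
Result: 2.6 × 10^4 J.

2.6 × 10^4 J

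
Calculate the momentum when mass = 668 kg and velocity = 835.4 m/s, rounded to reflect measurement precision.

momentum = 668 kg × 835.4 m/s = 558047.2 kg·m/s.
668 has 3 significant figures; 835.4 has 4.
Division/multiplication keeps the fewest: 3 significant figures.
Rounded: 5.58 × 10⁵ kg·m/s.

5.58 × 10⁵ kg·m/s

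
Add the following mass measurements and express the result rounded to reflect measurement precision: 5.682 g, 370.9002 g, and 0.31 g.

376.89 g

5.682 g + 370.9002 g + 0.31 g = 376.8922 g.
Addition/subtraction keeps the fewest decimal places: 5.682 → 3 decimal places, 370.9002 → 4 decimal places, 0.31 → 2 decimal places; limit is 2.
Rounded to 2 decimal places: 376.89 g.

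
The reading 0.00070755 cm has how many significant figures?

5

0.00070755: leading zeros are not significant; zeros between nonzero digits are significant.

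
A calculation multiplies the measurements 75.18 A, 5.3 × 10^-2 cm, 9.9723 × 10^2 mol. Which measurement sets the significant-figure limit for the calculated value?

5.3 × 10^-2 cm

75.18 A → 4 s.f.; 5.3 × 10^-2 cm → 2 s.f.; 9.9723 × 10^2 mol → 5 s.f.
The fewest is 2 significant figures, from 5.3 × 10^-2 cm.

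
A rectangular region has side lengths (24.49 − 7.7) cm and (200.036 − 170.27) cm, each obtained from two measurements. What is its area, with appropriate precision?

24.49 − 7.7 = 16.79, limited to 1 d.p. → 3 s.f.; 200.036 − 170.27 = 29.766, limited to 2 d.p. → 4 s.f.
Carrying full precision, 16.79 × 29.766 = 499.77114; keep min(3, 4) = 3 s.f.
Rounded to 3 significant figures: 5.00 × 10² cm².

5.00 × 10² cm²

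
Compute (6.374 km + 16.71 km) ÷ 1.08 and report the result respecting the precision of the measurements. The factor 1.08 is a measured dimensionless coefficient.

21.4 km

6.374 km + 16.71 km = 23.084 km; the sum is limited to 2 decimal places (4 s.f.).
Carrying full precision, 23.084 ÷ 1.08 = 21.3740740741… km; 1.08 has 3 s.f., so the result keeps min(4, 3) = 3 s.f.
Rounded to 3 significant figures: 21.4 km.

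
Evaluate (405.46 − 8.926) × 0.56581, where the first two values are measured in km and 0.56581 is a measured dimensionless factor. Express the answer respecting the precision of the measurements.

405.46 km − 8.926 km = 396.534 km; the difference is limited to 2 decimal places (5 s.f.).
Carrying full precision, 396.534 × 0.56581 = 224.36290254 km; 0.56581 has 5 s.f., so the result keeps min(5, 5) = 5 s.f.
Rounded to 5 significant figures: 224.36 km.

224.36 km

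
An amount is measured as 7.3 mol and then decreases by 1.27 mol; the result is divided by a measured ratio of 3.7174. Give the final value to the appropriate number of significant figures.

1.6 mol

7.3 mol − 1.27 mol = 6.03 mol; the difference is limited to 1 decimal place (2 s.f.).
Carrying full precision, 6.03 ÷ 3.7174 = 1.62210146877… mol; 3.7174 has 5 s.f., so the result keeps min(2, 5) = 2 s.f.
Rounded to 2 significant figures: 1.6 mol.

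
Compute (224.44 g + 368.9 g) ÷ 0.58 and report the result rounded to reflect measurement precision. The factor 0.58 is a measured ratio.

224.44 g + 368.9 g = 593.34 g; the sum is limited to 1 decimal place (4 s.f.).
Carrying full precision, 593.34 ÷ 0.58 = 1023 g; 0.58 has 2 s.f., so the result keeps min(4, 2) = 2 s.f.
Rounded to 2 significant figures: 1.0 × 10^3 g.

1.0 × 10^3 g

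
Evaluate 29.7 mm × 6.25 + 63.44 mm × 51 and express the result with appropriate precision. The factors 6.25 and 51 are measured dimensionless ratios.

3.4 × 10^3 mm

29.7 × 6.25 = 185.625 → 1.86 × 10^2 mm (3 s.f., last digit at the 10^0 place).
63.44 × 51 = 3235.44 → 3.2 × 10^3 mm (2 s.f., last digit at the 10^2 place).
Sum: 3421.065 mm; keep the coarser place, 10^2.
Result: 3.4 × 10^3 mm.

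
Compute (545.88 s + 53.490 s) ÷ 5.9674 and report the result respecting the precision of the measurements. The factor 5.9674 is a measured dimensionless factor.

545.88 s + 53.490 s = 599.370 s; the sum is limited to 2 decimal places (5 s.f.).
Carrying full precision, 599.370 ÷ 5.9674 = 100.440727955… s; 5.9674 has 5 s.f., so the result keeps min(5, 5) = 5 s.f.
Rounded to 5 significant figures: 100.44 s.

100.44 s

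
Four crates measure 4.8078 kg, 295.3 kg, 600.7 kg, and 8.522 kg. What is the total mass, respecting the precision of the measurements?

4.8078 kg + 295.3 kg + 600.7 kg + 8.522 kg = 909.3298 kg.
Addition/subtraction keeps the fewest decimal places: 4.8078 → 4 decimal places, 295.3 → 1 decimal place, 600.7 → 1 decimal place, 8.522 → 3 decimal places; limit is 1.
Rounded to 1 decimal place: 909.3 kg.

909.3 kg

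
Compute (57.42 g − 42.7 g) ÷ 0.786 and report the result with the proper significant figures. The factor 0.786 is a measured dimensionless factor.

18.7 g

57.42 g − 42.7 g = 14.72 g; the difference is limited to 1 decimal place (3 s.f.).
Carrying full precision, 14.72 ÷ 0.786 = 18.727735369… g; 0.786 has 3 s.f., so the result keeps min(3, 3) = 3 s.f.
Rounded to 3 significant figures: 18.7 g.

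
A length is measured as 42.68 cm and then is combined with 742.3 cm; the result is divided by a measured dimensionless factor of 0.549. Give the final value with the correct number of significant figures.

42.68 cm + 742.3 cm = 784.98 cm; the sum is limited to 1 decimal place (4 s.f.).
Carrying full precision, 784.98 ÷ 0.549 = 1429.83606557… cm; 0.549 has 3 s.f., so the result keeps min(4, 3) = 3 s.f.
Rounded to 3 significant figures: 1.43 × 10³ cm.

1.43 × 10³ cm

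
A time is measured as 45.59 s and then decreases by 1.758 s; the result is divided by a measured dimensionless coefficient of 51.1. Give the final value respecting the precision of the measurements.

45.59 s − 1.758 s = 43.832 s; the difference is limited to 2 decimal places (4 s.f.).
Carrying full precision, 43.832 ÷ 51.1 = 0.857769080235… s; 51.1 has 3 s.f., so the result keeps min(4, 3) = 3 s.f.
Rounded to 3 significant figures: 0.858 s.

0.858 s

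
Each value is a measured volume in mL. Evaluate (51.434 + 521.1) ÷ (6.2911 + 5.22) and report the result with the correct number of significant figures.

49.74

51.434 + 521.1 = 572.534, limited to 1 d.p. → 4 s.f.; 6.2911 + 5.22 = 11.5111, limited to 2 d.p. → 4 s.f.
Carrying full precision, 572.534 ÷ 11.5111 = 49.7375576617…; keep min(4, 4) = 4 s.f.
Rounded to 4 significant figures: 49.74.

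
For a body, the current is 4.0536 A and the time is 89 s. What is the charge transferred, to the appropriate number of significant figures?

3.6 × 10² C

charge transferred = 4.0536 A × 89 s = 360.7704 C.
4.0536 has 5 significant figures; 89 has 2.
Division/multiplication keeps the fewest: 2 significant figures.
Rounded: 3.6 × 10² C.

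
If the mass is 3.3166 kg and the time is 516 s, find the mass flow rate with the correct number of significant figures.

mass flow rate = 3.3166 kg ÷ 516 s = 0.00642751937984… kg/s.
3.3166 has 5 significant figures; 516 has 3.
Division/multiplication keeps the fewest: 3 significant figures.
Rounded: 0.00643 kg/s.

0.00643 kg/s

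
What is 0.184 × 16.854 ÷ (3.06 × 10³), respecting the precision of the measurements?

0.184 × 16.854 ÷ (3.06 × 10³) = 0.00101344313725…
Multiplication/division keeps the fewest significant figures: 0.184 → 3 s.f., 16.854 → 5 s.f., 3.06 × 10³ → 3 s.f.; limit is 3.
Rounded to 3 significant figures: 1.01 × 10⁻³.

1.01 × 10⁻³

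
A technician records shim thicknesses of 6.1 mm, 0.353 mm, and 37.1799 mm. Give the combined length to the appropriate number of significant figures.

43.6 mm

6.1 mm + 0.353 mm + 37.1799 mm = 43.6329 mm.
Addition/subtraction keeps the fewest decimal places: 6.1 → 1 decimal place, 0.353 → 3 decimal places, 37.1799 → 4 decimal places; limit is 1.
Rounded to 1 decimal place: 43.6 mm.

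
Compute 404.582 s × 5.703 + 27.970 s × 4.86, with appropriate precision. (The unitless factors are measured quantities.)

2.443 × 10³ s

404.582 × 5.703 = 2307.331146 → 2307 s (4 s.f., last digit at the 10^0 place).
27.970 × 4.86 = 135.9342 → 136 s (3 s.f., last digit at the 10^0 place).
Sum: 2443.265346 s; keep the coarser place, 10^0.
Result: 2.443 × 10³ s.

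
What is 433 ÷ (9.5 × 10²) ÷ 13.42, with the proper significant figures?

433 ÷ (9.5 × 10²) ÷ 13.42 = 0.0339634481136…
Multiplication/division keeps the fewest significant figures: 433 → 3 s.f., 9.5 × 10² → 2 s.f., 13.42 → 4 s.f.; limit is 2.
Rounded to 2 significant figures: 0.034.

0.034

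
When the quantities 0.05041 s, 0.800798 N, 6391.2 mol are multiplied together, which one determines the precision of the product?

0.05041 s

0.05041 s → 4 s.f.; 0.800798 N → 6 s.f.; 6391.2 mol → 5 s.f.
The fewest is 4 significant figures, from 0.05041 s.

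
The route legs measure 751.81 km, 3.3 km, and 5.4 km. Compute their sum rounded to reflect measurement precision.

760.5 km

751.81 km + 3.3 km + 5.4 km = 760.51 km.
Addition/subtraction keeps the fewest decimal places: 751.81 → 2 decimal places, 3.3 → 1 decimal place, 5.4 → 1 decimal place; limit is 1.
Rounded to 1 decimal place: 760.5 km.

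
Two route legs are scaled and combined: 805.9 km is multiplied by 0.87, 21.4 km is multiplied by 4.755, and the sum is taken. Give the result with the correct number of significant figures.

8.0 × 10² km

805.9 × 0.87 = 701.133 → 7.0 × 10² km (2 s.f., last digit at the 10^1 place).
21.4 × 4.755 = 101.757 → 102 km (3 s.f., last digit at the 10^0 place).
Sum: 802.89 km; keep the coarser place, 10^1.
Result: 8.0 × 10² km.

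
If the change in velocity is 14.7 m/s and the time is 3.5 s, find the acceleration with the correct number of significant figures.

acceleration = 14.7 m/s ÷ 3.5 s = 4.2 m/s².
14.7 has 3 significant figures; 3.5 has 2.
Division/multiplication keeps the fewest: 2 significant figures.
Rounded: 4.2 m/s².

4.2 m/s²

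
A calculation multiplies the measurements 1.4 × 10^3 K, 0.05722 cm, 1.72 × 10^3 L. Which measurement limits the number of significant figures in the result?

1.4 × 10^3 K

1.4 × 10^3 K → 2 s.f.; 0.05722 cm → 4 s.f.; 1.72 × 10^3 L → 3 s.f.
The fewest is 2 significant figures, from 1.4 × 10^3 K.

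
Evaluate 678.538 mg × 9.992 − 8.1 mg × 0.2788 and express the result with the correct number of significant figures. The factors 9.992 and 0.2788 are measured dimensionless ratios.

678.538 × 9.992 = 6779.951696 → 6.780 × 10³ mg (4 s.f., last digit at the 10^0 place).
8.1 × 0.2788 = 2.25828 → 2.3 mg (2 s.f., last digit at the 10^-1 place).
Difference: 6777.693416 mg; keep the coarser place, 10^0.
Result: 6.778 × 10³ mg.

6.778 × 10³ mg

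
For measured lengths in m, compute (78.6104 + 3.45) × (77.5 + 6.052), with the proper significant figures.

6.86 × 10^3 m²

78.6104 + 3.45 = 82.0604, limited to 2 d.p. → 4 s.f.; 77.5 + 6.052 = 83.552, limited to 1 d.p. → 3 s.f.
Carrying full precision, 82.0604 × 83.552 = 6856.3105408; keep min(4, 3) = 3 s.f.
Rounded to 3 significant figures: 6.86 × 10^3 m².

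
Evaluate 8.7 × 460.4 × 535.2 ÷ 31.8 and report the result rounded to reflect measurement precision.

6.7 × 10^4

8.7 × 460.4 × 535.2 ÷ 31.8 = 67412.9841509…
Multiplication/division keeps the fewest significant figures: 8.7 → 2 s.f., 460.4 → 4 s.f., 535.2 → 4 s.f., 31.8 → 3 s.f.; limit is 2.
Rounded to 2 significant figures: 6.7 × 10^4.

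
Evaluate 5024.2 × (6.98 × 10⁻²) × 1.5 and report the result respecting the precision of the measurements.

5024.2 × (6.98 × 10⁻²) × 1.5 = 526.03374
Multiplication/division keeps the fewest significant figures: 5024.2 → 5 s.f., 6.98 × 10⁻² → 3 s.f., 1.5 → 2 s.f.; limit is 2.
Rounded to 2 significant figures: 5.3 × 10².

5.3 × 10²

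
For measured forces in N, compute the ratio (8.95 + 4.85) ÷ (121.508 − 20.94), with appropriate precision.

8.95 + 4.85 = 13.80, limited to 2 d.p. → 4 s.f.; 121.508 − 20.94 = 100.568, limited to 2 d.p. → 5 s.f.
Carrying full precision, 13.80 ÷ 100.568 = 0.137220587065…; keep min(4, 5) = 4 s.f.
Rounded to 4 significant figures: 0.1372.

0.1372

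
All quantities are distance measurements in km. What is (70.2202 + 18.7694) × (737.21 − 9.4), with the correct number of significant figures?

6.477 × 10⁴ km²

70.2202 + 18.7694 = 88.9896, limited to 4 d.p. → 6 s.f.; 737.21 − 9.4 = 727.81, limited to 1 d.p. → 4 s.f.
Carrying full precision, 88.9896 × 727.81 = 64767.520776; keep min(6, 4) = 4 s.f.
Rounded to 4 significant figures: 6.477 × 10⁴ km².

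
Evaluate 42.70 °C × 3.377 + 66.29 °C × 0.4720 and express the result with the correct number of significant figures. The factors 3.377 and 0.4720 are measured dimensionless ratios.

175.5 °C

42.70 × 3.377 = 144.1979 → 144.2 °C (4 s.f., last digit at the 10^-1 place).
66.29 × 0.4720 = 31.28888 → 31.29 °C (4 s.f., last digit at the 10^-2 place).
Sum: 175.48678 °C; keep the coarser place, 10^-1.
Result: 175.5 °C.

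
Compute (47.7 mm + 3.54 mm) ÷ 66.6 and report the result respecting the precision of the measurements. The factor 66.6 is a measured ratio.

7.69 × 10⁻¹ mm

47.7 mm + 3.54 mm = 51.24 mm; the sum is limited to 1 decimal place (3 s.f.).
Carrying full precision, 51.24 ÷ 66.6 = 0.769369369369… mm; 66.6 has 3 s.f., so the result keeps min(3, 3) = 3 s.f.
Rounded to 3 significant figures: 7.69 × 10⁻¹ mm.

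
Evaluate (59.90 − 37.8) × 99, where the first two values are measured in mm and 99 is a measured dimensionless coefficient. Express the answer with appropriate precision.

59.90 mm − 37.8 mm = 22.10 mm; the difference is limited to 1 decimal place (3 s.f.).
Carrying full precision, 22.10 × 99 = 2187.9 mm; 99 has 2 s.f., so the result keeps min(3, 2) = 2 s.f.
Rounded to 2 significant figures: 2.2 × 10^3 mm.

2.2 × 10^3 mm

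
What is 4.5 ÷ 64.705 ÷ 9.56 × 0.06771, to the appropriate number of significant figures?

4.9 × 10^-4

4.5 ÷ 64.705 ÷ 9.56 × 0.06771 = 0.000492571855725…
Multiplication/division keeps the fewest significant figures: 4.5 → 2 s.f., 64.705 → 5 s.f., 9.56 → 3 s.f., 0.06771 → 4 s.f.; limit is 2.
Rounded to 2 significant figures: 4.9 × 10^-4.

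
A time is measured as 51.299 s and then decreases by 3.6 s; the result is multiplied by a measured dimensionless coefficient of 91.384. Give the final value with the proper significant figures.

51.299 s − 3.6 s = 47.699 s; the difference is limited to 1 decimal place (3 s.f.).
Carrying full precision, 47.699 × 91.384 = 4358.925416 s; 91.384 has 5 s.f., so the result keeps min(3, 5) = 3 s.f.
Rounded to 3 significant figures: 4.36 × 10³ s.

4.36 × 10³ s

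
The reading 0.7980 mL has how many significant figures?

0.7980: leading zeros are not significant; trailing zeros after a decimal point are significant.

4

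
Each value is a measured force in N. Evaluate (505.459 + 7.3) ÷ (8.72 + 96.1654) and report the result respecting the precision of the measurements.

505.459 + 7.3 = 512.759, limited to 1 d.p. → 4 s.f.; 8.72 + 96.1654 = 104.8854, limited to 2 d.p. → 5 s.f.
Carrying full precision, 512.759 ÷ 104.8854 = 4.88875477426…; keep min(4, 5) = 4 s.f.
Rounded to 4 significant figures: 4.889.

4.889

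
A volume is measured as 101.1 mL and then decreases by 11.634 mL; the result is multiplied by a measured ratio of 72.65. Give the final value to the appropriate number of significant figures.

101.1 mL − 11.634 mL = 89.466 mL; the difference is limited to 1 decimal place (3 s.f.).
Carrying full precision, 89.466 × 72.65 = 6499.7049 mL; 72.65 has 4 s.f., so the result keeps min(3, 4) = 3 s.f.
Rounded to 3 significant figures: 6.50 × 10³ mL.

6.50 × 10³ mL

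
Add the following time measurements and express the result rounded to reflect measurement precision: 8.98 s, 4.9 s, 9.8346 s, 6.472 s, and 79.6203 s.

109.8 s

8.98 s + 4.9 s + 9.8346 s + 6.472 s + 79.6203 s = 109.8069 s.
Addition/subtraction keeps the fewest decimal places: 8.98 → 2 decimal places, 4.9 → 1 decimal place, 9.8346 → 4 decimal places, 6.472 → 3 decimal places, 79.6203 → 4 decimal places; limit is 1.
Rounded to 1 decimal place: 109.8 s.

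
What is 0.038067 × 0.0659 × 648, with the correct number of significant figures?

0.038067 × 0.0659 × 648 = 1.6255827144
Multiplication/division keeps the fewest significant figures: 0.038067 → 5 s.f., 0.0659 → 3 s.f., 648 → 3 s.f.; limit is 3.
Rounded to 3 significant figures: 1.63.

1.63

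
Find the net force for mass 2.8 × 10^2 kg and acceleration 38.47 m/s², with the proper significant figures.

net force = 2.8 × 10^2 kg × 38.47 m/s² = 10771.6 N.
2.8 × 10^2 has 2 significant figures; 38.47 has 4.
Division/multiplication keeps the fewest: 2 significant figures.
Rounded: 1.1 × 10^4 N.

1.1 × 10^4 N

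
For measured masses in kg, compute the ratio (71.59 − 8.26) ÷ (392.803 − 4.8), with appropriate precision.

0.1632

71.59 − 8.26 = 63.33, limited to 2 d.p. → 4 s.f.; 392.803 − 4.8 = 388.003, limited to 1 d.p. → 4 s.f.
Carrying full precision, 63.33 ÷ 388.003 = 0.163220387471…; keep min(4, 4) = 4 s.f.
Rounded to 4 significant figures: 0.1632.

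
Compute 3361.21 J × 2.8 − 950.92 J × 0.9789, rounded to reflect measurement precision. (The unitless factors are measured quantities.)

8.5 × 10³ J

3361.21 × 2.8 = 9411.388 → 9.4 × 10³ J (2 s.f., last digit at the 10^2 place).
950.92 × 0.9789 = 930.855588 → 930.9 J (4 s.f., last digit at the 10^-1 place).
Difference: 8480.532412 J; keep the coarser place, 10^2.
Result: 8.5 × 10³ J.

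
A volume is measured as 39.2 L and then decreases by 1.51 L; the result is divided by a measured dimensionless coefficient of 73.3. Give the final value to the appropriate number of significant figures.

0.514 L

39.2 L − 1.51 L = 37.69 L; the difference is limited to 1 decimal place (3 s.f.).
Carrying full precision, 37.69 ÷ 73.3 = 0.514188267394… L; 73.3 has 3 s.f., so the result keeps min(3, 3) = 3 s.f.
Rounded to 3 significant figures: 0.514 L.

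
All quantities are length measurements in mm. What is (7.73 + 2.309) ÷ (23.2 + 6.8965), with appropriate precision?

3.34 × 10⁻¹

7.73 + 2.309 = 10.039, limited to 2 d.p. → 4 s.f.; 23.2 + 6.8965 = 30.0965, limited to 1 d.p. → 3 s.f.
Carrying full precision, 10.039 ÷ 30.0965 = 0.333560380775…; keep min(4, 3) = 3 s.f.
Rounded to 3 significant figures: 3.34 × 10⁻¹.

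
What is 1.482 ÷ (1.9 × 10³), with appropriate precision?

1.482 ÷ (1.9 × 10³) = 0.00078
Multiplication/division keeps the fewest significant figures: 1.482 → 4 s.f., 1.9 × 10³ → 2 s.f.; limit is 2.
Rounded to 2 significant figures: 7.8 × 10⁻⁴.

7.8 × 10⁻⁴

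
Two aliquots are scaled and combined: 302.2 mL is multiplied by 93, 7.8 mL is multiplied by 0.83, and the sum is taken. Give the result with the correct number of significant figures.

2.8 × 10^4 mL

302.2 × 93 = 28104.6 → 2.8 × 10^4 mL (2 s.f., last digit at the 10^3 place).
7.8 × 0.83 = 6.474 → 6.5 mL (2 s.f., last digit at the 10^-1 place).
Sum: 28111.074 mL; keep the coarser place, 10^3.
Result: 2.8 × 10^4 mL.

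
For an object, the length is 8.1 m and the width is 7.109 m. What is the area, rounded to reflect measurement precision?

58 m²

area = 8.1 m × 7.109 m = 57.5829 m².
8.1 has 2 significant figures; 7.109 has 4.
Division/multiplication keeps the fewest: 2 significant figures.
Rounded: 58 m².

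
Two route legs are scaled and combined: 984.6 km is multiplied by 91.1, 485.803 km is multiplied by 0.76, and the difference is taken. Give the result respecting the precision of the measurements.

8.93 × 10^4 km

984.6 × 91.1 = 89697.06 → 8.97 × 10^4 km (3 s.f., last digit at the 10^2 place).
485.803 × 0.76 = 369.21028 → 3.7 × 10^2 km (2 s.f., last digit at the 10^1 place).
Difference: 89327.84972 km; keep the coarser place, 10^2.
Result: 8.93 × 10^4 km.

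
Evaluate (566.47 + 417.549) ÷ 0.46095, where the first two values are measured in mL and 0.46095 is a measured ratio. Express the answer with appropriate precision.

566.47 mL + 417.549 mL = 984.019 mL; the sum is limited to 2 decimal places (5 s.f.).
Carrying full precision, 984.019 ÷ 0.46095 = 2134.76298948… mL; 0.46095 has 5 s.f., so the result keeps min(5, 5) = 5 s.f.
Rounded to 5 significant figures: 2134.8 mL.

2134.8 mL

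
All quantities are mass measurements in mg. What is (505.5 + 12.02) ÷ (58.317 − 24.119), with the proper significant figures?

15.13

505.5 + 12.02 = 517.52, limited to 1 d.p. → 4 s.f.; 58.317 − 24.119 = 34.198, limited to 3 d.p. → 5 s.f.
Carrying full precision, 517.52 ÷ 34.198 = 15.1330487163…; keep min(4, 5) = 4 s.f.
Rounded to 4 significant figures: 15.13.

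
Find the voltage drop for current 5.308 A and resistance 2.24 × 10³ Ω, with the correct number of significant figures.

voltage drop = 5.308 A × 2.24 × 10³ Ω = 11889.92 V.
5.308 has 4 significant figures; 2.24 × 10³ has 3.
Division/multiplication keeps the fewest: 3 significant figures.
Rounded: 1.19 × 10⁴ V.

1.19 × 10⁴ V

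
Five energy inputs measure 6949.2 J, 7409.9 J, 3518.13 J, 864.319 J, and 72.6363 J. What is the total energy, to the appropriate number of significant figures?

1.88142 × 10^4 J

6949.2 J + 7409.9 J + 3518.13 J + 864.319 J + 72.6363 J = 18814.1853 J.
Addition/subtraction keeps the fewest decimal places: 6949.2 → 1 decimal place, 7409.9 → 1 decimal place, 3518.13 → 2 decimal places, 864.319 → 3 decimal places, 72.6363 → 4 decimal places; limit is 1.
Rounded to 1 decimal place: 1.88142 × 10^4 J.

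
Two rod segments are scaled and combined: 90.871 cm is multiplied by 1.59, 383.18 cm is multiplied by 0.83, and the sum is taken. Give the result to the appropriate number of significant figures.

4.6 × 10² cm

90.871 × 1.59 = 144.48489 → 1.44 × 10² cm (3 s.f., last digit at the 10^0 place).
383.18 × 0.83 = 318.0394 → 3.2 × 10² cm (2 s.f., last digit at the 10^1 place).
Sum: 462.52429 cm; keep the coarser place, 10^1.
Result: 4.6 × 10² cm.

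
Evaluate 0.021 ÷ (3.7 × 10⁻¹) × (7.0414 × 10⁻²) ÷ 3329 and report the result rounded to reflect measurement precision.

0.021 ÷ (3.7 × 10⁻¹) × (7.0414 × 10⁻²) ÷ 3329 = 0.00000120050173333…
Multiplication/division keeps the fewest significant figures: 0.021 → 2 s.f., 3.7 × 10⁻¹ → 2 s.f., 7.0414 × 10⁻² → 5 s.f., 3329 → 4 s.f.; limit is 2.
Rounded to 2 significant figures: 1.2 × 10⁻⁶.

1.2 × 10⁻⁶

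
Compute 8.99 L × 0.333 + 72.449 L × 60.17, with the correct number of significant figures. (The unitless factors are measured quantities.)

8.99 × 0.333 = 2.99367 → 2.99 L (3 s.f., last digit at the 10^-2 place).
72.449 × 60.17 = 4359.25633 → 4359 L (4 s.f., last digit at the 10^0 place).
Sum: 4362.25 L; keep the coarser place, 10^0.
Result: 4362 L.

4362 L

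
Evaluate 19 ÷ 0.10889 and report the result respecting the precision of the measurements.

19 ÷ 0.10889 = 174.488015428…
Multiplication/division keeps the fewest significant figures: 19 → 2 s.f., 0.10889 → 5 s.f.; limit is 2.
Rounded to 2 significant figures: 1.7 × 10^2.

1.7 × 10^2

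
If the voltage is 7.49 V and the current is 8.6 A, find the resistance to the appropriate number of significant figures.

0.87 Ω

resistance = 7.49 V ÷ 8.6 A = 0.870930232558… Ω.
7.49 has 3 significant figures; 8.6 has 2.
Division/multiplication keeps the fewest: 2 significant figures.
Rounded: 0.87 Ω.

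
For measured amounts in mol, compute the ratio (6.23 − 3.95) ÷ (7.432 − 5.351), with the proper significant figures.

6.23 − 3.95 = 2.28, limited to 2 d.p. → 3 s.f.; 7.432 − 5.351 = 2.081, limited to 3 d.p. → 4 s.f.
Carrying full precision, 2.28 ÷ 2.081 = 1.09562710235…; keep min(3, 4) = 3 s.f.
Rounded to 3 significant figures: 1.10.

1.10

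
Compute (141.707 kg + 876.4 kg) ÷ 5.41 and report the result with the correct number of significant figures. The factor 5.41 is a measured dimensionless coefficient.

141.707 kg + 876.4 kg = 1018.107 kg; the sum is limited to 1 decimal place (5 s.f.).
Carrying full precision, 1018.107 ÷ 5.41 = 188.189833641… kg; 5.41 has 3 s.f., so the result keeps min(5, 3) = 3 s.f.
Rounded to 3 significant figures: 188 kg.

188 kg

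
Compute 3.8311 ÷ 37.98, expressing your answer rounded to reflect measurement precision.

0.1009

3.8311 ÷ 37.98 = 0.100871511322…
Multiplication/division keeps the fewest significant figures: 3.8311 → 5 s.f., 37.98 → 4 s.f.; limit is 4.
Rounded to 4 significant figures: 0.1009.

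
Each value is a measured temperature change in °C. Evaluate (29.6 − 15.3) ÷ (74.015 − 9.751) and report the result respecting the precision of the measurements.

29.6 − 15.3 = 14.3, limited to 1 d.p. → 3 s.f.; 74.015 − 9.751 = 64.264, limited to 3 d.p. → 5 s.f.
Carrying full precision, 14.3 ÷ 64.264 = 0.222519606623…; keep min(3, 5) = 3 s.f.
Rounded to 3 significant figures: 2.23 × 10⁻¹.

2.23 × 10⁻¹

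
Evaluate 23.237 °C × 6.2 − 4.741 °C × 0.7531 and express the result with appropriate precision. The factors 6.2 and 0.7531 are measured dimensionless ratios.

1.4 × 10² °C

23.237 × 6.2 = 144.0694 → 1.4 × 10² °C (2 s.f., last digit at the 10^1 place).
4.741 × 0.7531 = 3.5704471 → 3.570 °C (4 s.f., last digit at the 10^-3 place).
Difference: 140.4989529 °C; keep the coarser place, 10^1.
Result: 1.4 × 10² °C.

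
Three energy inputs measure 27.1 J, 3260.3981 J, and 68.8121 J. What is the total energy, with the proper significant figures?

3356.3 J

27.1 J + 3260.3981 J + 68.8121 J = 3356.3102 J.
Addition/subtraction keeps the fewest decimal places: 27.1 → 1 decimal place, 3260.3981 → 4 decimal places, 68.8121 → 4 decimal places; limit is 1.
Rounded to 1 decimal place: 3356.3 J.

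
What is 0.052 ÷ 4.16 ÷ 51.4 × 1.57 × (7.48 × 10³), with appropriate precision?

2.9

0.052 ÷ 4.16 ÷ 51.4 × 1.57 × (7.48 × 10³) = 2.85593385214…
Multiplication/division keeps the fewest significant figures: 0.052 → 2 s.f., 4.16 → 3 s.f., 51.4 → 3 s.f., 1.57 → 3 s.f., 7.48 × 10³ → 3 s.f.; limit is 2.
Rounded to 2 significant figures: 2.9.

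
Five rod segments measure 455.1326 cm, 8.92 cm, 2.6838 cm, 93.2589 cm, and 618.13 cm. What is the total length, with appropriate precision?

1178.13 cm

455.1326 cm + 8.92 cm + 2.6838 cm + 93.2589 cm + 618.13 cm = 1178.1253 cm.
Addition/subtraction keeps the fewest decimal places: 455.1326 → 4 decimal places, 8.92 → 2 decimal places, 2.6838 → 4 decimal places, 93.2589 → 4 decimal places, 618.13 → 2 decimal places; limit is 2.
Rounded to 2 decimal places: 1178.13 cm.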